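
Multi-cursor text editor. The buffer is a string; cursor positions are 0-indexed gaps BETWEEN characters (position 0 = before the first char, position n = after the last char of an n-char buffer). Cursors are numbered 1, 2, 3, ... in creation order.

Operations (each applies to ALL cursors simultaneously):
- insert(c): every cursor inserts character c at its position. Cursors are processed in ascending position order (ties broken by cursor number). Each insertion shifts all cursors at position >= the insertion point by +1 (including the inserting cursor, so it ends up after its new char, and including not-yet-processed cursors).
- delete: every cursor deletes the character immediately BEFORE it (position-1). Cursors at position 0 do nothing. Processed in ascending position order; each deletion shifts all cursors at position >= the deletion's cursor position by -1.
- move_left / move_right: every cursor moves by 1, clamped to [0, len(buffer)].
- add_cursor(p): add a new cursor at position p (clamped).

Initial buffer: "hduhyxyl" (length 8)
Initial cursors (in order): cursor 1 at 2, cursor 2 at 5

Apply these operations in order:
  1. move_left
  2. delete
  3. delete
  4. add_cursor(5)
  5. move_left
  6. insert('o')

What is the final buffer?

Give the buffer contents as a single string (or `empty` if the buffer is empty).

After op 1 (move_left): buffer="hduhyxyl" (len 8), cursors c1@1 c2@4, authorship ........
After op 2 (delete): buffer="duyxyl" (len 6), cursors c1@0 c2@2, authorship ......
After op 3 (delete): buffer="dyxyl" (len 5), cursors c1@0 c2@1, authorship .....
After op 4 (add_cursor(5)): buffer="dyxyl" (len 5), cursors c1@0 c2@1 c3@5, authorship .....
After op 5 (move_left): buffer="dyxyl" (len 5), cursors c1@0 c2@0 c3@4, authorship .....
After op 6 (insert('o')): buffer="oodyxyol" (len 8), cursors c1@2 c2@2 c3@7, authorship 12....3.

Answer: oodyxyol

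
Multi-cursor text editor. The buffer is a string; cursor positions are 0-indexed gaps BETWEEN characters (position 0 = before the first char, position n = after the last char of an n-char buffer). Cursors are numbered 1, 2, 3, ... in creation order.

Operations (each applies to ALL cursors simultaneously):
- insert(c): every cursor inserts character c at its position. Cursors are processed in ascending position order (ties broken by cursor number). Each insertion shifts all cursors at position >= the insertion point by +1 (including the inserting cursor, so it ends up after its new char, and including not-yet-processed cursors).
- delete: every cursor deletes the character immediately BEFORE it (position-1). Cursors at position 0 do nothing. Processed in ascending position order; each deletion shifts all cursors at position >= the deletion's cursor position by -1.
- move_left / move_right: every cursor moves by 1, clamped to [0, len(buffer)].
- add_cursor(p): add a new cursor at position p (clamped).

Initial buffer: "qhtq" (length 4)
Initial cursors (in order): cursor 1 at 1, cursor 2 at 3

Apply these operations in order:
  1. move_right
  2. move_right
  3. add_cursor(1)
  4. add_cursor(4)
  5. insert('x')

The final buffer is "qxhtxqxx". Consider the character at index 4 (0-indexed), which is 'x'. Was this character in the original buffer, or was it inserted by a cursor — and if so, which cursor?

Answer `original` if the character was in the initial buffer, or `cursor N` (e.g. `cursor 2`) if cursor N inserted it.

Answer: cursor 1

Derivation:
After op 1 (move_right): buffer="qhtq" (len 4), cursors c1@2 c2@4, authorship ....
After op 2 (move_right): buffer="qhtq" (len 4), cursors c1@3 c2@4, authorship ....
After op 3 (add_cursor(1)): buffer="qhtq" (len 4), cursors c3@1 c1@3 c2@4, authorship ....
After op 4 (add_cursor(4)): buffer="qhtq" (len 4), cursors c3@1 c1@3 c2@4 c4@4, authorship ....
After op 5 (insert('x')): buffer="qxhtxqxx" (len 8), cursors c3@2 c1@5 c2@8 c4@8, authorship .3..1.24
Authorship (.=original, N=cursor N): . 3 . . 1 . 2 4
Index 4: author = 1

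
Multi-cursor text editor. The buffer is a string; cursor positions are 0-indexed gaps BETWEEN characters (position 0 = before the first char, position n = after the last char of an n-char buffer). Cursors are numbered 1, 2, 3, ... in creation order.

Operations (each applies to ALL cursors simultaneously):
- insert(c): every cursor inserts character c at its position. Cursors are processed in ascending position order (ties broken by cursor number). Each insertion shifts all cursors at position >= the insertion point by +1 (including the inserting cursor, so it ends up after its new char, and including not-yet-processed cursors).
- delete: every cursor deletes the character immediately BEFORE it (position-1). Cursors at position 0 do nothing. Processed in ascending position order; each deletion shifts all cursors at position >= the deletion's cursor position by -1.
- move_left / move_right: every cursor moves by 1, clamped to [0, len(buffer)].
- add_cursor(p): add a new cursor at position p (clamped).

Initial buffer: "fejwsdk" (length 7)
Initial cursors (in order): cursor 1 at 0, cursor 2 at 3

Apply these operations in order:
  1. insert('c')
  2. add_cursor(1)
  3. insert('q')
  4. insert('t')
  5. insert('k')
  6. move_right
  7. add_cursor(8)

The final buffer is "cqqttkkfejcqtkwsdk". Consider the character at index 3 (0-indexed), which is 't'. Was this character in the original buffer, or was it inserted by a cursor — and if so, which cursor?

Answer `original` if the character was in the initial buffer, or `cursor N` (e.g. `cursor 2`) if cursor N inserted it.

Answer: cursor 1

Derivation:
After op 1 (insert('c')): buffer="cfejcwsdk" (len 9), cursors c1@1 c2@5, authorship 1...2....
After op 2 (add_cursor(1)): buffer="cfejcwsdk" (len 9), cursors c1@1 c3@1 c2@5, authorship 1...2....
After op 3 (insert('q')): buffer="cqqfejcqwsdk" (len 12), cursors c1@3 c3@3 c2@8, authorship 113...22....
After op 4 (insert('t')): buffer="cqqttfejcqtwsdk" (len 15), cursors c1@5 c3@5 c2@11, authorship 11313...222....
After op 5 (insert('k')): buffer="cqqttkkfejcqtkwsdk" (len 18), cursors c1@7 c3@7 c2@14, authorship 1131313...2222....
After op 6 (move_right): buffer="cqqttkkfejcqtkwsdk" (len 18), cursors c1@8 c3@8 c2@15, authorship 1131313...2222....
After op 7 (add_cursor(8)): buffer="cqqttkkfejcqtkwsdk" (len 18), cursors c1@8 c3@8 c4@8 c2@15, authorship 1131313...2222....
Authorship (.=original, N=cursor N): 1 1 3 1 3 1 3 . . . 2 2 2 2 . . . .
Index 3: author = 1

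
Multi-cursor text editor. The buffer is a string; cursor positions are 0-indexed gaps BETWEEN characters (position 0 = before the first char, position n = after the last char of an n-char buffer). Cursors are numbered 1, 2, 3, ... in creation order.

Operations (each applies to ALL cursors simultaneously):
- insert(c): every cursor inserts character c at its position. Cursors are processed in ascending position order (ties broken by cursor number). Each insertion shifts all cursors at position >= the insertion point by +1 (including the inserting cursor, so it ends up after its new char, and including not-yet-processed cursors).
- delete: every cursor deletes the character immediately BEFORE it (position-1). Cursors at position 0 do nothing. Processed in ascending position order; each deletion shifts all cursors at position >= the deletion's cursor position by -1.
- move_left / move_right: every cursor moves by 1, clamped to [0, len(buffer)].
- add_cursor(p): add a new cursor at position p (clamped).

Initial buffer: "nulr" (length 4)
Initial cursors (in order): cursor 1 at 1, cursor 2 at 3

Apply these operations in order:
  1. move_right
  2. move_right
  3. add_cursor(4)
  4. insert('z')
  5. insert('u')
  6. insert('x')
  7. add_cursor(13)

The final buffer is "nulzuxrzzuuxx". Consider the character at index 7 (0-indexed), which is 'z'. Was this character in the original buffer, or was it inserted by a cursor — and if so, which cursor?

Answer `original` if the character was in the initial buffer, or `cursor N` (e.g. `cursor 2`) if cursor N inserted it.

After op 1 (move_right): buffer="nulr" (len 4), cursors c1@2 c2@4, authorship ....
After op 2 (move_right): buffer="nulr" (len 4), cursors c1@3 c2@4, authorship ....
After op 3 (add_cursor(4)): buffer="nulr" (len 4), cursors c1@3 c2@4 c3@4, authorship ....
After op 4 (insert('z')): buffer="nulzrzz" (len 7), cursors c1@4 c2@7 c3@7, authorship ...1.23
After op 5 (insert('u')): buffer="nulzurzzuu" (len 10), cursors c1@5 c2@10 c3@10, authorship ...11.2323
After op 6 (insert('x')): buffer="nulzuxrzzuuxx" (len 13), cursors c1@6 c2@13 c3@13, authorship ...111.232323
After op 7 (add_cursor(13)): buffer="nulzuxrzzuuxx" (len 13), cursors c1@6 c2@13 c3@13 c4@13, authorship ...111.232323
Authorship (.=original, N=cursor N): . . . 1 1 1 . 2 3 2 3 2 3
Index 7: author = 2

Answer: cursor 2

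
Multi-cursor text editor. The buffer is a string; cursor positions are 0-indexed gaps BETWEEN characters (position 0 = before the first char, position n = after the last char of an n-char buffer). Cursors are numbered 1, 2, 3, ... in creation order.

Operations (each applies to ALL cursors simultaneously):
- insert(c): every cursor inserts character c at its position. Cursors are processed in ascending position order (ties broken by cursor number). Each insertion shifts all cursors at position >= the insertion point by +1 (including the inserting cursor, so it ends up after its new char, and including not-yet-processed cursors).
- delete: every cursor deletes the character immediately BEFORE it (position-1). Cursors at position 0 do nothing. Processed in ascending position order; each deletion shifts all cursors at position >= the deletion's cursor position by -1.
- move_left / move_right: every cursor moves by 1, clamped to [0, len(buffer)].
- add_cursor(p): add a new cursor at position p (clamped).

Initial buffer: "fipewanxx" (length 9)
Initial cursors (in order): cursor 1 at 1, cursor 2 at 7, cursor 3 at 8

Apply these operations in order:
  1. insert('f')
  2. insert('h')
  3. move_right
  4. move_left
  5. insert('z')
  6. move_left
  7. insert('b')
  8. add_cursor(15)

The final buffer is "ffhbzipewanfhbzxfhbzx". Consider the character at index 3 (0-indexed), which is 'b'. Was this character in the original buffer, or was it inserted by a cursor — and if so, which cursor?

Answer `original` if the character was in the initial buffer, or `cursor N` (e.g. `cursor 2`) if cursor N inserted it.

Answer: cursor 1

Derivation:
After op 1 (insert('f')): buffer="ffipewanfxfx" (len 12), cursors c1@2 c2@9 c3@11, authorship .1......2.3.
After op 2 (insert('h')): buffer="ffhipewanfhxfhx" (len 15), cursors c1@3 c2@11 c3@14, authorship .11......22.33.
After op 3 (move_right): buffer="ffhipewanfhxfhx" (len 15), cursors c1@4 c2@12 c3@15, authorship .11......22.33.
After op 4 (move_left): buffer="ffhipewanfhxfhx" (len 15), cursors c1@3 c2@11 c3@14, authorship .11......22.33.
After op 5 (insert('z')): buffer="ffhzipewanfhzxfhzx" (len 18), cursors c1@4 c2@13 c3@17, authorship .111......222.333.
After op 6 (move_left): buffer="ffhzipewanfhzxfhzx" (len 18), cursors c1@3 c2@12 c3@16, authorship .111......222.333.
After op 7 (insert('b')): buffer="ffhbzipewanfhbzxfhbzx" (len 21), cursors c1@4 c2@14 c3@19, authorship .1111......2222.3333.
After op 8 (add_cursor(15)): buffer="ffhbzipewanfhbzxfhbzx" (len 21), cursors c1@4 c2@14 c4@15 c3@19, authorship .1111......2222.3333.
Authorship (.=original, N=cursor N): . 1 1 1 1 . . . . . . 2 2 2 2 . 3 3 3 3 .
Index 3: author = 1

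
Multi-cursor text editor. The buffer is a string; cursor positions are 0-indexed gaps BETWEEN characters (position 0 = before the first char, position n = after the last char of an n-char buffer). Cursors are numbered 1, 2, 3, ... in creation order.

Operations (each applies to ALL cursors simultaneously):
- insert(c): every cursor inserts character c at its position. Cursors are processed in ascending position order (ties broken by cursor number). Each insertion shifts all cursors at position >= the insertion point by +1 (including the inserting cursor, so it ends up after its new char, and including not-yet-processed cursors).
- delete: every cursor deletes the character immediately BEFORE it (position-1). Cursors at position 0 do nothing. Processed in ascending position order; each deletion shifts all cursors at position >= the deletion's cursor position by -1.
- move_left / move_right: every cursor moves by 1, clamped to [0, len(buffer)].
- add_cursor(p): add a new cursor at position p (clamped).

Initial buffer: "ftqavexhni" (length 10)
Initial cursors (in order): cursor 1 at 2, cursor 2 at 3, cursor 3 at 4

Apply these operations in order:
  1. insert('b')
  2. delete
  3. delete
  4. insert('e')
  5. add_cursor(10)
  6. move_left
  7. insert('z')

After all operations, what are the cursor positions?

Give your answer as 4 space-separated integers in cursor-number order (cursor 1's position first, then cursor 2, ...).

Answer: 6 6 6 13

Derivation:
After op 1 (insert('b')): buffer="ftbqbabvexhni" (len 13), cursors c1@3 c2@5 c3@7, authorship ..1.2.3......
After op 2 (delete): buffer="ftqavexhni" (len 10), cursors c1@2 c2@3 c3@4, authorship ..........
After op 3 (delete): buffer="fvexhni" (len 7), cursors c1@1 c2@1 c3@1, authorship .......
After op 4 (insert('e')): buffer="feeevexhni" (len 10), cursors c1@4 c2@4 c3@4, authorship .123......
After op 5 (add_cursor(10)): buffer="feeevexhni" (len 10), cursors c1@4 c2@4 c3@4 c4@10, authorship .123......
After op 6 (move_left): buffer="feeevexhni" (len 10), cursors c1@3 c2@3 c3@3 c4@9, authorship .123......
After op 7 (insert('z')): buffer="feezzzevexhnzi" (len 14), cursors c1@6 c2@6 c3@6 c4@13, authorship .121233.....4.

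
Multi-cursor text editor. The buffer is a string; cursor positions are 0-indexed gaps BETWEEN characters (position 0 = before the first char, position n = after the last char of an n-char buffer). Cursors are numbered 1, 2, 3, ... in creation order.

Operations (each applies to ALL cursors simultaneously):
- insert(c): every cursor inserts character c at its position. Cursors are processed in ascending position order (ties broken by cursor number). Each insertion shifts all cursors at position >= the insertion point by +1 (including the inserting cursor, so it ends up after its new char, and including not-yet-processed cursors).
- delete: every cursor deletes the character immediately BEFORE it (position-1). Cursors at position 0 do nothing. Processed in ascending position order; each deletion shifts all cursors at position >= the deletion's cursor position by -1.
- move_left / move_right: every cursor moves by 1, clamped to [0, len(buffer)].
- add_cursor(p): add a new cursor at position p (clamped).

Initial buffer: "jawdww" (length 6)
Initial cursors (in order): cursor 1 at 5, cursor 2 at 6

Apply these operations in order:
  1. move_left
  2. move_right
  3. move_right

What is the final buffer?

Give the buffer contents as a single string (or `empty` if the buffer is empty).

After op 1 (move_left): buffer="jawdww" (len 6), cursors c1@4 c2@5, authorship ......
After op 2 (move_right): buffer="jawdww" (len 6), cursors c1@5 c2@6, authorship ......
After op 3 (move_right): buffer="jawdww" (len 6), cursors c1@6 c2@6, authorship ......

Answer: jawdww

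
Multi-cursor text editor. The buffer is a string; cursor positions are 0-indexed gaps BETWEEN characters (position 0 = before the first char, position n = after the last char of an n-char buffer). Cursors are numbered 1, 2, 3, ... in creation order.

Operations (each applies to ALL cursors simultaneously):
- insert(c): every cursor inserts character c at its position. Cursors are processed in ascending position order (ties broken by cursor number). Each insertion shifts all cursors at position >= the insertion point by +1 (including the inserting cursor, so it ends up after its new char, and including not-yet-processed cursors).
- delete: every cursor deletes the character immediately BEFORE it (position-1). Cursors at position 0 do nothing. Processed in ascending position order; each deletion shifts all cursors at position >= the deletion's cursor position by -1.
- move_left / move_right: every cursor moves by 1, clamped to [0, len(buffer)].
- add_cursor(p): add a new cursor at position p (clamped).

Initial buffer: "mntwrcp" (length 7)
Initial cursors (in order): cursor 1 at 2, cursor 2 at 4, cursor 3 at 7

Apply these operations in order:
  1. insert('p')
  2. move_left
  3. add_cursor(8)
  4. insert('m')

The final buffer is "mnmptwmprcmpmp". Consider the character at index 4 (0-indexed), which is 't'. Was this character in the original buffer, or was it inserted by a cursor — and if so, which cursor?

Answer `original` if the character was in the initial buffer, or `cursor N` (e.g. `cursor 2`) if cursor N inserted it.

Answer: original

Derivation:
After op 1 (insert('p')): buffer="mnptwprcpp" (len 10), cursors c1@3 c2@6 c3@10, authorship ..1..2...3
After op 2 (move_left): buffer="mnptwprcpp" (len 10), cursors c1@2 c2@5 c3@9, authorship ..1..2...3
After op 3 (add_cursor(8)): buffer="mnptwprcpp" (len 10), cursors c1@2 c2@5 c4@8 c3@9, authorship ..1..2...3
After op 4 (insert('m')): buffer="mnmptwmprcmpmp" (len 14), cursors c1@3 c2@7 c4@11 c3@13, authorship ..11..22..4.33
Authorship (.=original, N=cursor N): . . 1 1 . . 2 2 . . 4 . 3 3
Index 4: author = original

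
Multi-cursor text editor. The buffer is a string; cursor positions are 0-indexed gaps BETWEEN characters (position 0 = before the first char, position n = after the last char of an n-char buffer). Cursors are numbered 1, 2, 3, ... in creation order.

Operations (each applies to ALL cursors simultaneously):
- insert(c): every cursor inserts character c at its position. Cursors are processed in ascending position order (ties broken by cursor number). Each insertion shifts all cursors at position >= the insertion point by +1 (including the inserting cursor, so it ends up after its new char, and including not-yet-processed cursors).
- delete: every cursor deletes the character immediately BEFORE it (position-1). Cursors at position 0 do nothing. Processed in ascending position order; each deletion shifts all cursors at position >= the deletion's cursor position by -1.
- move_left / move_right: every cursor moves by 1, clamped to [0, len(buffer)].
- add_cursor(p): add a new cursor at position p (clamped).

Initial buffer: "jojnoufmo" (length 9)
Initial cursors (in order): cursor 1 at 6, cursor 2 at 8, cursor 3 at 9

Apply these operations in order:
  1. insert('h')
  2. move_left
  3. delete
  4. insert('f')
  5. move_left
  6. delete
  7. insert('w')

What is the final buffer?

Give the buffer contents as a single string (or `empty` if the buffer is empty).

After op 1 (insert('h')): buffer="jojnouhfmhoh" (len 12), cursors c1@7 c2@10 c3@12, authorship ......1..2.3
After op 2 (move_left): buffer="jojnouhfmhoh" (len 12), cursors c1@6 c2@9 c3@11, authorship ......1..2.3
After op 3 (delete): buffer="jojnohfhh" (len 9), cursors c1@5 c2@7 c3@8, authorship .....1.23
After op 4 (insert('f')): buffer="jojnofhffhfh" (len 12), cursors c1@6 c2@9 c3@11, authorship .....11.2233
After op 5 (move_left): buffer="jojnofhffhfh" (len 12), cursors c1@5 c2@8 c3@10, authorship .....11.2233
After op 6 (delete): buffer="jojnfhffh" (len 9), cursors c1@4 c2@6 c3@7, authorship ....11233
After op 7 (insert('w')): buffer="jojnwfhwfwfh" (len 12), cursors c1@5 c2@8 c3@10, authorship ....11122333

Answer: jojnwfhwfwfh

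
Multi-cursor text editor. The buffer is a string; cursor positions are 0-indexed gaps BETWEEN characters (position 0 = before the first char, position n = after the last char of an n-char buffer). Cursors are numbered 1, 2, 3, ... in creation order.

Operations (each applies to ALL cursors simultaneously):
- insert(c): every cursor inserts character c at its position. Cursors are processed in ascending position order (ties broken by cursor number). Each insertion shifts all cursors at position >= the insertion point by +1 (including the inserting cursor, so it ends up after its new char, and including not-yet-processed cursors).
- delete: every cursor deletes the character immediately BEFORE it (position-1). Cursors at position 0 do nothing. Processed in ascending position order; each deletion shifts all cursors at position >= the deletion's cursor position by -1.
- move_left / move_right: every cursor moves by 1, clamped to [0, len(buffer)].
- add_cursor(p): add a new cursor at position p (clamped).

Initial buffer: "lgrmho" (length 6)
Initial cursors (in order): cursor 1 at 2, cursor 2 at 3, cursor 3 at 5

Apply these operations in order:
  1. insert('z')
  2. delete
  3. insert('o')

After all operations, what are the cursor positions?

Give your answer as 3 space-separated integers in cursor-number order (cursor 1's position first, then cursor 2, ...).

After op 1 (insert('z')): buffer="lgzrzmhzo" (len 9), cursors c1@3 c2@5 c3@8, authorship ..1.2..3.
After op 2 (delete): buffer="lgrmho" (len 6), cursors c1@2 c2@3 c3@5, authorship ......
After op 3 (insert('o')): buffer="lgoromhoo" (len 9), cursors c1@3 c2@5 c3@8, authorship ..1.2..3.

Answer: 3 5 8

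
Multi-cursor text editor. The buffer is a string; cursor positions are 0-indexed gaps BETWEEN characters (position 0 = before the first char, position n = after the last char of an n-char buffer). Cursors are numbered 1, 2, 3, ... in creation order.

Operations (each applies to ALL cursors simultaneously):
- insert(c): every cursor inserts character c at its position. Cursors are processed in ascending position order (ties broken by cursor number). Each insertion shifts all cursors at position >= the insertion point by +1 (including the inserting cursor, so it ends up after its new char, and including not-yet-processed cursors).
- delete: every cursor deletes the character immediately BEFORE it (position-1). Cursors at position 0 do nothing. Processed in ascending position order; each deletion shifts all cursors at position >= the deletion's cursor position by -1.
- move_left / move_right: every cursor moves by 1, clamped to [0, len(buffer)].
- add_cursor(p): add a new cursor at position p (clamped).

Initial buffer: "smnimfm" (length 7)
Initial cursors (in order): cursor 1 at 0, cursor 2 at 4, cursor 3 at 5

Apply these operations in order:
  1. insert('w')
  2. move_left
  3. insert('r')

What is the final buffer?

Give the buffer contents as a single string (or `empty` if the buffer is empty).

Answer: rwsmnirwmrwfm

Derivation:
After op 1 (insert('w')): buffer="wsmniwmwfm" (len 10), cursors c1@1 c2@6 c3@8, authorship 1....2.3..
After op 2 (move_left): buffer="wsmniwmwfm" (len 10), cursors c1@0 c2@5 c3@7, authorship 1....2.3..
After op 3 (insert('r')): buffer="rwsmnirwmrwfm" (len 13), cursors c1@1 c2@7 c3@10, authorship 11....22.33..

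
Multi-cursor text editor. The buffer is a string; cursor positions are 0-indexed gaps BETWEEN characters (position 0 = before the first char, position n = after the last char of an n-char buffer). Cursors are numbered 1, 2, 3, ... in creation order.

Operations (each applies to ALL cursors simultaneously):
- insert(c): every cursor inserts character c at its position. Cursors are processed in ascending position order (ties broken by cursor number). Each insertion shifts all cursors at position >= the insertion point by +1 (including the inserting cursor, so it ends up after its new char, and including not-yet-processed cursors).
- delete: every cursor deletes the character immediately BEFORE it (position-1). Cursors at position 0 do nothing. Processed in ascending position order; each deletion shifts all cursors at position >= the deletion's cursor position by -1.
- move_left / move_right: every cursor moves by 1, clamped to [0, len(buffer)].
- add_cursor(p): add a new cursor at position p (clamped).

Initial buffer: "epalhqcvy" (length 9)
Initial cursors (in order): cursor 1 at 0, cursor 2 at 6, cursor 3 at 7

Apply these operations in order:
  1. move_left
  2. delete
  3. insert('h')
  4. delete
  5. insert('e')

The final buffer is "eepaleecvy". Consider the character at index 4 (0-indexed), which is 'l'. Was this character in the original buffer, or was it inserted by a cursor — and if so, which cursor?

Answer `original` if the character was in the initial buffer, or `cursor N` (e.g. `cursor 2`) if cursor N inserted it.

Answer: original

Derivation:
After op 1 (move_left): buffer="epalhqcvy" (len 9), cursors c1@0 c2@5 c3@6, authorship .........
After op 2 (delete): buffer="epalcvy" (len 7), cursors c1@0 c2@4 c3@4, authorship .......
After op 3 (insert('h')): buffer="hepalhhcvy" (len 10), cursors c1@1 c2@7 c3@7, authorship 1....23...
After op 4 (delete): buffer="epalcvy" (len 7), cursors c1@0 c2@4 c3@4, authorship .......
After op 5 (insert('e')): buffer="eepaleecvy" (len 10), cursors c1@1 c2@7 c3@7, authorship 1....23...
Authorship (.=original, N=cursor N): 1 . . . . 2 3 . . .
Index 4: author = original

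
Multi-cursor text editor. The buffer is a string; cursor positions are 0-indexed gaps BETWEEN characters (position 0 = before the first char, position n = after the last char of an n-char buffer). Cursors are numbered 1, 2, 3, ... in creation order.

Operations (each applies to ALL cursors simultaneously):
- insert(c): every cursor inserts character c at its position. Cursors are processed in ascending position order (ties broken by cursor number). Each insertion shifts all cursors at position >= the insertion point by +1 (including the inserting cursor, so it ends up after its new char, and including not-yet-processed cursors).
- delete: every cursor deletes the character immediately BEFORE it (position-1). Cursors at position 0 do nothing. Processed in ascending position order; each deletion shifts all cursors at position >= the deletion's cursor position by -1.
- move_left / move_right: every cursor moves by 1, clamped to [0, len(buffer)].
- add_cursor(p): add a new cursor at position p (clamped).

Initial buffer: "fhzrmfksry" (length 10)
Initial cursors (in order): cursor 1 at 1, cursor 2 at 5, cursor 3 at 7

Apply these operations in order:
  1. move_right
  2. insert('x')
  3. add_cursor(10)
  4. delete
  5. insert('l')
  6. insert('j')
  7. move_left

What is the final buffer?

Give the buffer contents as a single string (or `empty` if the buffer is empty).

After op 1 (move_right): buffer="fhzrmfksry" (len 10), cursors c1@2 c2@6 c3@8, authorship ..........
After op 2 (insert('x')): buffer="fhxzrmfxksxry" (len 13), cursors c1@3 c2@8 c3@11, authorship ..1....2..3..
After op 3 (add_cursor(10)): buffer="fhxzrmfxksxry" (len 13), cursors c1@3 c2@8 c4@10 c3@11, authorship ..1....2..3..
After op 4 (delete): buffer="fhzrmfkry" (len 9), cursors c1@2 c2@6 c3@7 c4@7, authorship .........
After op 5 (insert('l')): buffer="fhlzrmflkllry" (len 13), cursors c1@3 c2@8 c3@11 c4@11, authorship ..1....2.34..
After op 6 (insert('j')): buffer="fhljzrmfljklljjry" (len 17), cursors c1@4 c2@10 c3@15 c4@15, authorship ..11....22.3434..
After op 7 (move_left): buffer="fhljzrmfljklljjry" (len 17), cursors c1@3 c2@9 c3@14 c4@14, authorship ..11....22.3434..

Answer: fhljzrmfljklljjry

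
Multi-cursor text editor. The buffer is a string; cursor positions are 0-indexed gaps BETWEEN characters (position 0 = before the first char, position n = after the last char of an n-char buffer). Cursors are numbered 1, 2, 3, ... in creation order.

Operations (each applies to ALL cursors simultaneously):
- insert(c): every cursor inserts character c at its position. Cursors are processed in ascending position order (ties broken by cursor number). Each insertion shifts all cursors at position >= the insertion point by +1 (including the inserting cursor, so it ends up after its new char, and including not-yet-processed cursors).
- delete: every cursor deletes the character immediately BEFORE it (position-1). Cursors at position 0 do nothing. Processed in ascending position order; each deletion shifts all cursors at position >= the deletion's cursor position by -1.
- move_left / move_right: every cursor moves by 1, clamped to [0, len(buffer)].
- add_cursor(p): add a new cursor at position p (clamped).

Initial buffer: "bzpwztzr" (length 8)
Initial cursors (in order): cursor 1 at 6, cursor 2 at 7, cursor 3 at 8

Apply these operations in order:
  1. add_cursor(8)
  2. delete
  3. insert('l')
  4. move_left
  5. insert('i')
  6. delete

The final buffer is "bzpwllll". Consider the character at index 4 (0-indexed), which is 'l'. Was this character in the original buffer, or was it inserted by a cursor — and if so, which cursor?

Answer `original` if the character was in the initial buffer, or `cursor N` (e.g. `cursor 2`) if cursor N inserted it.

After op 1 (add_cursor(8)): buffer="bzpwztzr" (len 8), cursors c1@6 c2@7 c3@8 c4@8, authorship ........
After op 2 (delete): buffer="bzpw" (len 4), cursors c1@4 c2@4 c3@4 c4@4, authorship ....
After op 3 (insert('l')): buffer="bzpwllll" (len 8), cursors c1@8 c2@8 c3@8 c4@8, authorship ....1234
After op 4 (move_left): buffer="bzpwllll" (len 8), cursors c1@7 c2@7 c3@7 c4@7, authorship ....1234
After op 5 (insert('i')): buffer="bzpwllliiiil" (len 12), cursors c1@11 c2@11 c3@11 c4@11, authorship ....12312344
After op 6 (delete): buffer="bzpwllll" (len 8), cursors c1@7 c2@7 c3@7 c4@7, authorship ....1234
Authorship (.=original, N=cursor N): . . . . 1 2 3 4
Index 4: author = 1

Answer: cursor 1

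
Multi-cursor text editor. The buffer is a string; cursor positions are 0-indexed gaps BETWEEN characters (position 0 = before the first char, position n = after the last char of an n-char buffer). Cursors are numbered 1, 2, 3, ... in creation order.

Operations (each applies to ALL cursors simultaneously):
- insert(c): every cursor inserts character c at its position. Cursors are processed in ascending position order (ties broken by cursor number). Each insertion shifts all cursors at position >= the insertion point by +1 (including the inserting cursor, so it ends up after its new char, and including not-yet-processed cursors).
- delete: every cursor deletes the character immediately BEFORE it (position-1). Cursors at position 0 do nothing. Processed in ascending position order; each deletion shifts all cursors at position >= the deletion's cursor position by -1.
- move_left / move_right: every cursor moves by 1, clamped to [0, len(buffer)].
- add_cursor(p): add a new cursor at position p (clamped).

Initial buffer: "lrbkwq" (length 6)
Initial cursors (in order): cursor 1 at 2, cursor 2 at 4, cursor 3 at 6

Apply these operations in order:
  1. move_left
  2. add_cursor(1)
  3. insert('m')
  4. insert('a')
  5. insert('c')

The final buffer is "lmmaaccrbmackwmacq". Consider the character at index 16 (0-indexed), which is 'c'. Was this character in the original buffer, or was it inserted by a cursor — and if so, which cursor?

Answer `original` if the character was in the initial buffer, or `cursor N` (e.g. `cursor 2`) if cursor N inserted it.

Answer: cursor 3

Derivation:
After op 1 (move_left): buffer="lrbkwq" (len 6), cursors c1@1 c2@3 c3@5, authorship ......
After op 2 (add_cursor(1)): buffer="lrbkwq" (len 6), cursors c1@1 c4@1 c2@3 c3@5, authorship ......
After op 3 (insert('m')): buffer="lmmrbmkwmq" (len 10), cursors c1@3 c4@3 c2@6 c3@9, authorship .14..2..3.
After op 4 (insert('a')): buffer="lmmaarbmakwmaq" (len 14), cursors c1@5 c4@5 c2@9 c3@13, authorship .1414..22..33.
After op 5 (insert('c')): buffer="lmmaaccrbmackwmacq" (len 18), cursors c1@7 c4@7 c2@12 c3@17, authorship .141414..222..333.
Authorship (.=original, N=cursor N): . 1 4 1 4 1 4 . . 2 2 2 . . 3 3 3 .
Index 16: author = 3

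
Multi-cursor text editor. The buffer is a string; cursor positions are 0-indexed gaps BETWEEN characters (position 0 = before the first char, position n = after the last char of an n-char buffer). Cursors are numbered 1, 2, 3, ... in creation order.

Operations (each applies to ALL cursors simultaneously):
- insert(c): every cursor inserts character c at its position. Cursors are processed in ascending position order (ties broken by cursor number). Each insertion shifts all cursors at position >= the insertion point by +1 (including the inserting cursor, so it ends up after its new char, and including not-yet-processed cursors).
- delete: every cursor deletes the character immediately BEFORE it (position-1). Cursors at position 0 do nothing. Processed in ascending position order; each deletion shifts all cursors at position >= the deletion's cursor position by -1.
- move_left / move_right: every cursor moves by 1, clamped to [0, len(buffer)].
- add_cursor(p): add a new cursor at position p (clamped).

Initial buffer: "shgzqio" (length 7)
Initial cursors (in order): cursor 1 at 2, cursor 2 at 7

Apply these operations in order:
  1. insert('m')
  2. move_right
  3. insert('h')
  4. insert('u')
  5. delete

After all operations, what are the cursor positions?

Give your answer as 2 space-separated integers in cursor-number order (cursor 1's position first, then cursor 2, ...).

Answer: 5 11

Derivation:
After op 1 (insert('m')): buffer="shmgzqiom" (len 9), cursors c1@3 c2@9, authorship ..1.....2
After op 2 (move_right): buffer="shmgzqiom" (len 9), cursors c1@4 c2@9, authorship ..1.....2
After op 3 (insert('h')): buffer="shmghzqiomh" (len 11), cursors c1@5 c2@11, authorship ..1.1....22
After op 4 (insert('u')): buffer="shmghuzqiomhu" (len 13), cursors c1@6 c2@13, authorship ..1.11....222
After op 5 (delete): buffer="shmghzqiomh" (len 11), cursors c1@5 c2@11, authorship ..1.1....22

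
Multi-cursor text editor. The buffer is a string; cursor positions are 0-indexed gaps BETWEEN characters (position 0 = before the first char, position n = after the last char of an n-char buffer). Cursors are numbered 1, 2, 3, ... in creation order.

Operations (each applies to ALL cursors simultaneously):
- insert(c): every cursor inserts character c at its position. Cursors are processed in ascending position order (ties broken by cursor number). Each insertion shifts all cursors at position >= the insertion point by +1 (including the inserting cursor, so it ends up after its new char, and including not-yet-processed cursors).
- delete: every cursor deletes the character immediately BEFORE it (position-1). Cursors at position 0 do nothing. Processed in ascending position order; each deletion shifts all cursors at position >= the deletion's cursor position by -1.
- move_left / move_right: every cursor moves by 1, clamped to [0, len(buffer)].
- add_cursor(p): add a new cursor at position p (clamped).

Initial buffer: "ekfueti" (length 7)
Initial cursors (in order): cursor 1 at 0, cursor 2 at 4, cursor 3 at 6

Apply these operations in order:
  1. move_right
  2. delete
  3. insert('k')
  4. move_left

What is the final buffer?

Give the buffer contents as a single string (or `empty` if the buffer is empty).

After op 1 (move_right): buffer="ekfueti" (len 7), cursors c1@1 c2@5 c3@7, authorship .......
After op 2 (delete): buffer="kfut" (len 4), cursors c1@0 c2@3 c3@4, authorship ....
After op 3 (insert('k')): buffer="kkfuktk" (len 7), cursors c1@1 c2@5 c3@7, authorship 1...2.3
After op 4 (move_left): buffer="kkfuktk" (len 7), cursors c1@0 c2@4 c3@6, authorship 1...2.3

Answer: kkfuktk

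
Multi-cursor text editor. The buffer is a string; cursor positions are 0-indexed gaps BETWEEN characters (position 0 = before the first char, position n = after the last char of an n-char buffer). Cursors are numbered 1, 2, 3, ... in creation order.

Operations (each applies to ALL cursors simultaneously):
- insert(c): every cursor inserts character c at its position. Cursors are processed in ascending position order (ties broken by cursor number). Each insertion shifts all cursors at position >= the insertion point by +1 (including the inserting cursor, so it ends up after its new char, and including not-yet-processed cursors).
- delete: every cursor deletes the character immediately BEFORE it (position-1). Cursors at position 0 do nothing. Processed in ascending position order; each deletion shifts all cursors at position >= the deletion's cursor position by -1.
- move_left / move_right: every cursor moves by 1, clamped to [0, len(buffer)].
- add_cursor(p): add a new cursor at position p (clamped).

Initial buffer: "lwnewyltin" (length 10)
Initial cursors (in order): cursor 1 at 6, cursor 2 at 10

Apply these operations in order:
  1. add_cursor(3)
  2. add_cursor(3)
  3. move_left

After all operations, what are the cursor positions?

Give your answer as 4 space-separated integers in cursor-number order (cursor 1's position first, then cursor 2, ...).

Answer: 5 9 2 2

Derivation:
After op 1 (add_cursor(3)): buffer="lwnewyltin" (len 10), cursors c3@3 c1@6 c2@10, authorship ..........
After op 2 (add_cursor(3)): buffer="lwnewyltin" (len 10), cursors c3@3 c4@3 c1@6 c2@10, authorship ..........
After op 3 (move_left): buffer="lwnewyltin" (len 10), cursors c3@2 c4@2 c1@5 c2@9, authorship ..........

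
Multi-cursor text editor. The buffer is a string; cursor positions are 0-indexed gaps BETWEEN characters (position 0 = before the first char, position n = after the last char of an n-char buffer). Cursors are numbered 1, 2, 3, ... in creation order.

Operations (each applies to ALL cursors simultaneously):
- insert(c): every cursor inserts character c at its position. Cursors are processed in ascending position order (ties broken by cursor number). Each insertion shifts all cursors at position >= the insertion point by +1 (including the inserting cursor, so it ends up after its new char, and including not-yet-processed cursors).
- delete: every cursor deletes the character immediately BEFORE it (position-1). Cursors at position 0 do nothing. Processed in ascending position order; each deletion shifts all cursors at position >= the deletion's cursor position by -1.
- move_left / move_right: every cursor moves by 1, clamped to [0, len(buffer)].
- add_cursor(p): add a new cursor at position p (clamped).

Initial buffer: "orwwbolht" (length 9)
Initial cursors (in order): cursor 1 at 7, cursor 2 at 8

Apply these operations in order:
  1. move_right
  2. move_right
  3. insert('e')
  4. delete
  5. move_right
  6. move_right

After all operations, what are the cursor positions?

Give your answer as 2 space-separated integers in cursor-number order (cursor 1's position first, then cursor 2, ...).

After op 1 (move_right): buffer="orwwbolht" (len 9), cursors c1@8 c2@9, authorship .........
After op 2 (move_right): buffer="orwwbolht" (len 9), cursors c1@9 c2@9, authorship .........
After op 3 (insert('e')): buffer="orwwbolhtee" (len 11), cursors c1@11 c2@11, authorship .........12
After op 4 (delete): buffer="orwwbolht" (len 9), cursors c1@9 c2@9, authorship .........
After op 5 (move_right): buffer="orwwbolht" (len 9), cursors c1@9 c2@9, authorship .........
After op 6 (move_right): buffer="orwwbolht" (len 9), cursors c1@9 c2@9, authorship .........

Answer: 9 9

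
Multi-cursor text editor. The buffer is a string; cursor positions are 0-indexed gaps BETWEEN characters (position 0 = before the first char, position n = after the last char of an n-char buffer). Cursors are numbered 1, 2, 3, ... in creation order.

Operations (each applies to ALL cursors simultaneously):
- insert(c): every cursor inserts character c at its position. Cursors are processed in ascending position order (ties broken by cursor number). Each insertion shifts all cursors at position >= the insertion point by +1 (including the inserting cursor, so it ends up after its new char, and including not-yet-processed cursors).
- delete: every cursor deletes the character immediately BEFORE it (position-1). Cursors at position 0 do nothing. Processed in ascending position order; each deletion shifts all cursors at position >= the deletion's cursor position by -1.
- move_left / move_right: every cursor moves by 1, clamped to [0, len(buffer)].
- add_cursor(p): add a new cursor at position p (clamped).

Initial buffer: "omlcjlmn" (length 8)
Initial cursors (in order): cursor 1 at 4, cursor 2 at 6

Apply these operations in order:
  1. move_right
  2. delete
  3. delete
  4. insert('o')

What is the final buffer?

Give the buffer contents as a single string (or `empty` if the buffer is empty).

Answer: omloon

Derivation:
After op 1 (move_right): buffer="omlcjlmn" (len 8), cursors c1@5 c2@7, authorship ........
After op 2 (delete): buffer="omlcln" (len 6), cursors c1@4 c2@5, authorship ......
After op 3 (delete): buffer="omln" (len 4), cursors c1@3 c2@3, authorship ....
After op 4 (insert('o')): buffer="omloon" (len 6), cursors c1@5 c2@5, authorship ...12.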